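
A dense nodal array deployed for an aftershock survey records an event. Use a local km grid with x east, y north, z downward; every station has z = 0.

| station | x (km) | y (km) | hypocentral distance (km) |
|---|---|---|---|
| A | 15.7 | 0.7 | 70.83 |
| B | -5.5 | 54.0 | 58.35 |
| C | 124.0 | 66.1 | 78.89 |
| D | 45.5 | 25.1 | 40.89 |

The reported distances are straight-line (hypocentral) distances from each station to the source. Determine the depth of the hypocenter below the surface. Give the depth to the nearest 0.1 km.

Each station gives a sphere (x−x_i)² + (y−y_i)² + z² = d_i² (stations at z=0).
Subtracting the A sphere from B and C: z² cancels, leaving linear equations in x and y:
-42.4 x + 106.6 y = 4311.44
216.6 x + 130.8 y = 18291.49
Solving: x ≈ 48.399, y ≈ 59.696 km (keep extra digits for the depth step; rounded: 48.4, 59.7).
Then from the A sphere: z² = 70.83² − (x − 15.7)² − (y − 0.7)² with x = 48.399, y = 59.696, so z ≈ 21.613 ≈ 21.6 km.

z ≈ 21.6 km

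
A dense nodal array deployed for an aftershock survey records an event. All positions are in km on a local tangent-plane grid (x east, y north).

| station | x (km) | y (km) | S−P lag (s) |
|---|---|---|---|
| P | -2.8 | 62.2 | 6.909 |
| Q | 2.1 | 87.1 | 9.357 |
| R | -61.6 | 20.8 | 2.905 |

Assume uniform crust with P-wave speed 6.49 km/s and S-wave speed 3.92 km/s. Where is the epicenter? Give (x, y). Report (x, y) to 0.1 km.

Distance from S−P lag: d = Δt · v_P v_S / (v_P − v_S) = Δt · (6.49·3.92)/(6.49−3.92) ≈ 9.8991·Δt.
So d_P = 68.39, d_Q = 92.63, d_R = 28.76 km.
Circle about each station: (x + 2.8)² + (y − 62.2)² = 68.39²; (x − 2.1)² + (y − 87.1)² = 92.63²; (x + 61.6)² + (y − 20.8)² = 28.76².
Subtracting pairs of circle equations eliminates x²+y² and gives linear equations (the radical axes):
9.8 x + 49.8 y = -188.98
-117.6 x − 82.8 y = 4200.57
Solving the 2×2 system: x ≈ -38.4, y ≈ 3.8 km.

(-38.4, 3.8)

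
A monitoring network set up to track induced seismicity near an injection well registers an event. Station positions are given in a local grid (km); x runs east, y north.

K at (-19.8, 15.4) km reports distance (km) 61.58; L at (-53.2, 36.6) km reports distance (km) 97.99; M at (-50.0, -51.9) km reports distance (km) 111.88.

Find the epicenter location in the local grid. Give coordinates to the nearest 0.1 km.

Circle about each station: (x + 19.8)² + (y − 15.4)² = 61.58²; (x + 53.2)² + (y − 36.6)² = 97.99²; (x + 50.0)² + (y + 51.9)² = 111.88².
Subtracting the K equation from the L and M equations removes the quadratic terms:
-66.8 x + 42.4 y = -2269.34
-60.4 x − 134.6 y = -4160.63
Solving the 2×2 system: x ≈ 41.7, y ≈ 12.2 km.

(41.7, 12.2)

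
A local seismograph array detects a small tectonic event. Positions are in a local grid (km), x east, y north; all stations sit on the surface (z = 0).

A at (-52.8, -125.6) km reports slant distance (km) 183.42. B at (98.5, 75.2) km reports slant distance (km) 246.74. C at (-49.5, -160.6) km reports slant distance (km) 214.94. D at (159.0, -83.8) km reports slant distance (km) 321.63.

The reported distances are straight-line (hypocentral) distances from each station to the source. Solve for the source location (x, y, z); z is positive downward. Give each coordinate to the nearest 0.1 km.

Each station gives a sphere (x−x_i)² + (y−y_i)² + z² = d_i² (stations at z=0).
Subtracting the A sphere from B and C: z² cancels, leaving linear equations in x and y:
302.6 x + 401.6 y = -30443.64
6.6 x − 70.0 y = -2876.90
Solving: x ≈ -137.896, y ≈ 28.097 km (keep extra digits for the depth step; rounded: -137.9, 28.1).
Then from the A sphere: z² = 183.42² − (x + 52.8)² − (y + 125.6)² with x = -137.896, y = 28.097, so z ≈ 52.714 ≈ 52.7 km.

(-137.9, 28.1, 52.7)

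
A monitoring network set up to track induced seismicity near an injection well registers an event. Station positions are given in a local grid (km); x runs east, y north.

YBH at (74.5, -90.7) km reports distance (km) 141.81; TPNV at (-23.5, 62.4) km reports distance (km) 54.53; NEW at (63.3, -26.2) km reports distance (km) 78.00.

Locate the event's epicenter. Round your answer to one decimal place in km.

(27.5, 43.1)

Circle about each station: (x − 74.5)² + (y + 90.7)² = 141.81²; (x + 23.5)² + (y − 62.4)² = 54.53²; (x − 63.3)² + (y + 26.2)² = 78.00².
Subtracting the YBH equation from the TPNV and NEW equations removes the quadratic terms:
-196.0 x + 306.2 y = 7805.83
-22.4 x + 129.0 y = 4942.67
Solving the 2×2 system: x ≈ 27.5, y ≈ 43.1 km.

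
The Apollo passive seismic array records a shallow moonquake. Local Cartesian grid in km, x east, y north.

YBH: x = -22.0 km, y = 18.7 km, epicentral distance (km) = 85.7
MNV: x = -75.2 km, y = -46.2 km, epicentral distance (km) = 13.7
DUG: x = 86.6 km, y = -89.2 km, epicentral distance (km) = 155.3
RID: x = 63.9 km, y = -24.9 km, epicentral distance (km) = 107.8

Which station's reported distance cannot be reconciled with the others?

RID

Solve using three stations at a time. Using YBH, MNV, DUG (subtract circle equations pairwise → linear system) gives (x, y) ≈ (-65.0, -55.4).
Distances from that point to each station vs reported:
  YBH: calculated 85.7 vs reported 85.7 → residual 0.0 km
  MNV: calculated 13.8 vs reported 13.7 → residual 0.1 km
  DUG: calculated 155.3 vs reported 155.3 → residual 0.0 km
  RID: calculated 132.5 vs reported 107.8 → residual 24.7 km
YBH, MNV, DUG are mutually consistent (residuals ≈ 0); RID is off by 24.7 km.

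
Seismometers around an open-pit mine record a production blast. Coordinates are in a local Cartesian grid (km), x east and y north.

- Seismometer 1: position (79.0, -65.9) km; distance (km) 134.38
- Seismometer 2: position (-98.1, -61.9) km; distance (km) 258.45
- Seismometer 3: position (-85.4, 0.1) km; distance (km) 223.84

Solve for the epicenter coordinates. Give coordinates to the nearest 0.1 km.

Circle about each station: (x − 79.0)² + (y + 65.9)² = 134.38²; (x + 98.1)² + (y + 61.9)² = 258.45²; (x + 85.4)² + (y − 0.1)² = 223.84².
Subtracting the Seismometer 1 equation from the Seismometer 2 and Seismometer 3 equations removes the quadratic terms:
-354.2 x + 8.0 y = -45867.01
-328.8 x + 132.0 y = -35337.00
Solving the 2×2 system: x ≈ 130.8, y ≈ 58.1 km.

130.8 km east, 58.1 km north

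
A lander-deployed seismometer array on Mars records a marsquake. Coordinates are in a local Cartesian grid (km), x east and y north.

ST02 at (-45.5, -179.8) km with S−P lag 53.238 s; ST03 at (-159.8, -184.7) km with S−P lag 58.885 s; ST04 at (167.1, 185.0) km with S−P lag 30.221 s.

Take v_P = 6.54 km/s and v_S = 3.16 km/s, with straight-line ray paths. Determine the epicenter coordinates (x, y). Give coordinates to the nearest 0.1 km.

-13.1 km east, 144.1 km north

Distance from S−P lag: d = Δt · v_P v_S / (v_P − v_S) = Δt · (6.54·3.16)/(6.54−3.16) ≈ 6.1143·Δt.
So d_ST02 = 325.51, d_ST03 = 360.04, d_ST04 = 184.78 km.
Circle about each station: (x + 45.5)² + (y + 179.8)² = 325.51²; (x + 159.8)² + (y + 184.7)² = 360.04²; (x − 167.1)² + (y − 185.0)² = 184.78².
Subtracting pairs of circle equations eliminates x²+y² and gives linear equations (the radical axes):
-228.6 x − 9.8 y = 1579.80
425.2 x + 729.6 y = 99562.23
Solving the 2×2 system: x ≈ -13.1, y ≈ 144.1 km.
Check against ST02 (with the unrounded x, y): √((x + 45.5)²+(y + 179.8)²) = 325.51 ≈ 325.51 km. ✓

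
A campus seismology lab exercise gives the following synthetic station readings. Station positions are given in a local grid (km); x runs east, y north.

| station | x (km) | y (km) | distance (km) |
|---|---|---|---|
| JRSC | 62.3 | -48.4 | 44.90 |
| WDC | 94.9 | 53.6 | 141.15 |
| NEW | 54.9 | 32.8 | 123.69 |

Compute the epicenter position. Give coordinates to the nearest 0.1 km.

(84.9, -87.2)

Circle about each station: (x − 62.3)² + (y + 48.4)² = 44.90²; (x − 94.9)² + (y − 53.6)² = 141.15²; (x − 54.9)² + (y − 32.8)² = 123.69².
Subtracting the JRSC equation from the WDC and NEW equations removes the quadratic terms:
65.2 x + 204.0 y = -12252.19
-14.8 x + 162.4 y = -15417.21
Solving the 2×2 system: x ≈ 84.9, y ≈ -87.2 km.
Check against JRSC (with the unrounded x, y): √((x − 62.3)²+(y + 48.4)²) = 44.90 ≈ 44.90 km. ✓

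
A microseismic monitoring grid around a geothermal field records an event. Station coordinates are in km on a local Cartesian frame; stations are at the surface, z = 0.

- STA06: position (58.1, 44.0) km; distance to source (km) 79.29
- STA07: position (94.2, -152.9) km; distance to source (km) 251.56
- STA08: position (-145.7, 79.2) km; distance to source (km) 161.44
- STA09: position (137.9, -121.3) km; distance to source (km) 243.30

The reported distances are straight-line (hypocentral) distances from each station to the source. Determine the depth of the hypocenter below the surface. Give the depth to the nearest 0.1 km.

z ≈ 50.9 km

Each station gives a sphere (x−x_i)² + (y−y_i)² + z² = d_i² (stations at z=0).
Subtracting the STA06 sphere from STA07 and STA08: z² cancels, leaving linear equations in x and y:
72.2 x − 393.8 y = -30055.09
-407.6 x + 70.4 y = 2413.55
Solving: x ≈ 7.498, y ≈ 77.695 km (keep extra digits for the depth step; rounded: 7.5, 77.7).
Then from the STA06 sphere: z² = 79.29² − (x − 58.1)² − (y − 44.0)² with x = 7.498, y = 77.695, so z ≈ 50.902 ≈ 50.9 km.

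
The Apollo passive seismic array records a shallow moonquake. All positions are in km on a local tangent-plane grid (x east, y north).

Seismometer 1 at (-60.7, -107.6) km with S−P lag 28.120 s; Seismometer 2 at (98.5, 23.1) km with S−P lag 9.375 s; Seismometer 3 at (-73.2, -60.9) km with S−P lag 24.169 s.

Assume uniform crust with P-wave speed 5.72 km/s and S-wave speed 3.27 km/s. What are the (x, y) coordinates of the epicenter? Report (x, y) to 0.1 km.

(50.4, 76.1)

Distance from S−P lag: d = Δt · v_P v_S / (v_P − v_S) = Δt · (5.72·3.27)/(5.72−3.27) ≈ 7.6344·Δt.
So d_Seismometer 1 = 214.68, d_Seismometer 2 = 71.57, d_Seismometer 3 = 184.52 km.
Circle about each station: (x + 60.7)² + (y + 107.6)² = 214.68²; (x − 98.5)² + (y − 23.1)² = 71.57²; (x + 73.2)² + (y + 60.9)² = 184.52².
Subtracting the Seismometer 1 equation from the Seismometer 2 and Seismometer 3 equations removes the quadratic terms:
318.4 x + 261.4 y = 35938.85
-25.0 x + 93.4 y = 5844.67
Solving the 2×2 system: x ≈ 50.4, y ≈ 76.1 km.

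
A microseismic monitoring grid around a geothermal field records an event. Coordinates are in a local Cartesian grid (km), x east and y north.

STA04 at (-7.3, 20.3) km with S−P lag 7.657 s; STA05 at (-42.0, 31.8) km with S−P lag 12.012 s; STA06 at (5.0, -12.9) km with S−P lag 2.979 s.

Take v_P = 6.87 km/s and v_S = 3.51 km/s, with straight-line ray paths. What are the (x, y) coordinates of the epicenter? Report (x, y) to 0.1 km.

Distance from S−P lag: d = Δt · v_P v_S / (v_P − v_S) = Δt · (6.87·3.51)/(6.87−3.51) ≈ 7.1767·Δt.
So d_STA04 = 54.95, d_STA05 = 86.21, d_STA06 = 21.38 km.
Circle about each station: (x + 7.3)² + (y − 20.3)² = 54.95²; (x + 42.0)² + (y − 31.8)² = 86.21²; (x − 5.0)² + (y + 12.9)² = 21.38².
Subtracting the STA04 equation from the STA05 and STA06 equations removes the quadratic terms:
-69.4 x + 23.0 y = -2102.80
24.6 x − 66.4 y = 2288.43
Solving the 2×2 system: x ≈ 21.5, y ≈ -26.5 km.
Check against STA04 (with the unrounded x, y): √((x + 7.3)²+(y − 20.3)²) = 54.95 ≈ 54.95 km. ✓

21.5 km east, -26.5 km north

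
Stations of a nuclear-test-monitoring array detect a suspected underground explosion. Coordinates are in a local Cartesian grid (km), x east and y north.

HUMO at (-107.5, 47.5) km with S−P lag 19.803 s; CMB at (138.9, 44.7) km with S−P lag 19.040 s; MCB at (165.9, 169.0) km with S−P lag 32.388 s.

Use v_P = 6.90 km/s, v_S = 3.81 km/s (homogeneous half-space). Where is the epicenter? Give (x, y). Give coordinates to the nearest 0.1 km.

(18.8, -64.0)

Distance from S−P lag: d = Δt · v_P v_S / (v_P − v_S) = Δt · (6.90·3.81)/(6.90−3.81) ≈ 8.5078·Δt.
So d_HUMO = 168.48, d_CMB = 161.99, d_MCB = 275.55 km.
Circle about each station: (x + 107.5)² + (y − 47.5)² = 168.48²; (x − 138.9)² + (y − 44.7)² = 161.99²; (x − 165.9)² + (y − 169.0)² = 275.55².
Subtracting the HUMO equation from the CMB and MCB equations removes the quadratic terms:
492.8 x − 5.6 y = 9623.55
546.8 x + 243.0 y = -5270.98
Solving the 2×2 system: x ≈ 18.8, y ≈ -64.0 km.
Check against HUMO (with the unrounded x, y): √((x + 107.5)²+(y − 47.5)²) = 168.47 ≈ 168.48 km. ✓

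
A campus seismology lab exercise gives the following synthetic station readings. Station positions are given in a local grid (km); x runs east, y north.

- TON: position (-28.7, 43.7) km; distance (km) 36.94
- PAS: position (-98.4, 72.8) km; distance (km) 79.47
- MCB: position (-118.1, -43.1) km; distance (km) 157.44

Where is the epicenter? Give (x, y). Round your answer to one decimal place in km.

-19.2 km east, 79.4 km north

Circle about each station: (x + 28.7)² + (y − 43.7)² = 36.94²; (x + 98.4)² + (y − 72.8)² = 79.47²; (x + 118.1)² + (y + 43.1)² = 157.44².
Subtracting the TON equation from the PAS and MCB equations removes the quadratic terms:
-139.4 x + 58.2 y = 7298.10
-178.8 x − 173.6 y = -10350.95
Solving the 2×2 system: x ≈ -19.2, y ≈ 79.4 km.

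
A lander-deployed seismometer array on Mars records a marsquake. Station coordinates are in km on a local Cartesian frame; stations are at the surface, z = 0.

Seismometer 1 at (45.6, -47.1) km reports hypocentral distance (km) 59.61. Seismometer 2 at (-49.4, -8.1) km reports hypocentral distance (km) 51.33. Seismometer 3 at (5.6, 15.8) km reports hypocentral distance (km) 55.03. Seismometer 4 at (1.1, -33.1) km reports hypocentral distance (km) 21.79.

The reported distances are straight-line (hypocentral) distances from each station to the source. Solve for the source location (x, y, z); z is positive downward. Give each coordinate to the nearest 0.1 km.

x ≈ -9.2 km, y ≈ -33.6 km, depth ≈ 19.2 km

Each station gives a sphere (x−x_i)² + (y−y_i)² + z² = d_i² (stations at z=0).
Subtracting the Seismometer 1 sphere from Seismometer 2 and Seismometer 3: z² cancels, leaving linear equations in x and y:
-190.0 x + 78.0 y = -873.22
-80.0 x + 125.8 y = -3491.72
Solving: x ≈ -9.201, y ≈ -33.607 km (keep extra digits for the depth step; rounded: -9.2, -33.6).
Then from the Seismometer 1 sphere: z² = 59.61² − (x − 45.6)² − (y + 47.1)² with x = -9.201, y = -33.607, so z ≈ 19.187 ≈ 19.2 km.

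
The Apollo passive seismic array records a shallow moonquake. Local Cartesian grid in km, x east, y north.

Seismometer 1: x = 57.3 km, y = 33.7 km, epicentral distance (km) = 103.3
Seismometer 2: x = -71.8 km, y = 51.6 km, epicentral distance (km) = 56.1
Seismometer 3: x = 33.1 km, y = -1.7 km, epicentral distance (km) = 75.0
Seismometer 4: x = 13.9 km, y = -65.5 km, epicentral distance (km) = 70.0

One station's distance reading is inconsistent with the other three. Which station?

Seismometer 4

Solve using three stations at a time. Using Seismometer 1, Seismometer 2, Seismometer 3 (subtract circle equations pairwise → linear system) gives (x, y) ≈ (-41.7, 4.2).
Distances from that point to each station vs reported:
  Seismometer 1: calculated 103.3 vs reported 103.3 → residual 0.0 km
  Seismometer 2: calculated 56.2 vs reported 56.1 → residual 0.1 km
  Seismometer 3: calculated 75.1 vs reported 75.0 → residual 0.1 km
  Seismometer 4: calculated 89.1 vs reported 70.0 → residual 19.1 km
Seismometer 1, Seismometer 2, Seismometer 3 are mutually consistent (residuals ≈ 0); Seismometer 4 is off by 19.1 km.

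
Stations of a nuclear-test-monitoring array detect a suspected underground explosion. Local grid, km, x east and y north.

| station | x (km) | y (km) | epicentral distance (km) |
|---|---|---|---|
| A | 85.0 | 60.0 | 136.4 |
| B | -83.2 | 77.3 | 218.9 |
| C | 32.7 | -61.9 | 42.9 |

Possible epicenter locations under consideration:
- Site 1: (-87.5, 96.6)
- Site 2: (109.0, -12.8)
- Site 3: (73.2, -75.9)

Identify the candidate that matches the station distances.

Site 3

For each candidate, compare |candidate − station| to the reported distance:
Site 1: residuals A 39.9, B 199.1, C 156.0 → max 199.1 km
Site 2: residuals A 59.7, B 6.6, C 47.8 → max 59.7 km
Site 3: residuals A 0.0, B 0.0, C 0.0 → max 0.0 km
Only Site 3 has all residuals ≈ 0.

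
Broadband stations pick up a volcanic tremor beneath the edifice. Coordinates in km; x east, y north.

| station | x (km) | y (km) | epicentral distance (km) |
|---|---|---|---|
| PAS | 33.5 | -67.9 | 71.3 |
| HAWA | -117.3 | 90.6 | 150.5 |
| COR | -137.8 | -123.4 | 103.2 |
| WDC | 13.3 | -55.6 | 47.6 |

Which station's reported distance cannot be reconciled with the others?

Solve using three stations at a time. Using PAS, HAWA, WDC (subtract circle equations pairwise → linear system) gives (x, y) ≈ (-26.9, -29.8).
Distances from that point to each station vs reported:
  PAS: calculated 71.4 vs reported 71.3 → residual 0.1 km
  HAWA: calculated 150.6 vs reported 150.5 → residual 0.1 km
  COR: calculated 145.1 vs reported 103.2 → residual 41.9 km
  WDC: calculated 47.8 vs reported 47.6 → residual 0.2 km
PAS, HAWA, WDC are mutually consistent (residuals ≈ 0); COR is off by 41.9 km.

COR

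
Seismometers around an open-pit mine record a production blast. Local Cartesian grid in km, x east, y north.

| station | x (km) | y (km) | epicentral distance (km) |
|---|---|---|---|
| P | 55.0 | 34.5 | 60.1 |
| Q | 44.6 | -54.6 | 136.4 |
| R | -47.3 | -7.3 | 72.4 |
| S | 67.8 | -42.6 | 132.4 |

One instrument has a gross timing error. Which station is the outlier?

Solve using three stations at a time. Using P, Q, S (subtract circle equations pairwise → linear system) gives (x, y) ≈ (13.7, 78.3).
Distances from that point to each station vs reported:
  P: calculated 60.2 vs reported 60.1 → residual 0.1 km
  Q: calculated 136.4 vs reported 136.4 → residual 0.0 km
  R: calculated 105.1 vs reported 72.4 → residual 32.7 km
  S: calculated 132.4 vs reported 132.4 → residual 0.0 km
P, Q, S are mutually consistent (residuals ≈ 0); R is off by 32.7 km.

R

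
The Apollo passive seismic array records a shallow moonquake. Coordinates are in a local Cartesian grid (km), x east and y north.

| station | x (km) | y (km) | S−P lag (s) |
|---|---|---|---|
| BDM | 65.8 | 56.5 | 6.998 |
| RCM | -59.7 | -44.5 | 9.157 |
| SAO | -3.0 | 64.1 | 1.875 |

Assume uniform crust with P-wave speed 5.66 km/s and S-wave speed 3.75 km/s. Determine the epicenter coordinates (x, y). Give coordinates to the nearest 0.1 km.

Distance from S−P lag: d = Δt · v_P v_S / (v_P − v_S) = Δt · (5.66·3.75)/(5.66−3.75) ≈ 11.1126·Δt.
So d_BDM = 77.77, d_RCM = 101.76, d_SAO = 20.84 km.
Circle about each station: (x − 65.8)² + (y − 56.5)² = 77.77²; (x + 59.7)² + (y + 44.5)² = 101.76²; (x + 3.0)² + (y − 64.1)² = 20.84².
Subtracting the BDM equation from the RCM and SAO equations removes the quadratic terms:
-251.0 x − 202.0 y = -6284.47
-137.6 x + 15.2 y = 2209.79
Solving the 2×2 system: x ≈ -11.1, y ≈ 44.9 km.

(-11.1, 44.9)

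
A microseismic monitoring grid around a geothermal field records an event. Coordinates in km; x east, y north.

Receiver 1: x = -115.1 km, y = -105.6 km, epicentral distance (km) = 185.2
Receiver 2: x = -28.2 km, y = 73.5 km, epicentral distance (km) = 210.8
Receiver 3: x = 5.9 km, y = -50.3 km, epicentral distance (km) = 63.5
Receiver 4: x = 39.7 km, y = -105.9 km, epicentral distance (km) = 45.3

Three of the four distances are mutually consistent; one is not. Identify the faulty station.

Receiver 2

Solve using three stations at a time. Using Receiver 1, Receiver 3, Receiver 4 (subtract circle equations pairwise → linear system) gives (x, y) ≈ (66.5, -69.3).
Distances from that point to each station vs reported:
  Receiver 1: calculated 185.2 vs reported 185.2 → residual 0.0 km
  Receiver 2: calculated 171.4 vs reported 210.8 → residual 39.4 km
  Receiver 3: calculated 63.5 vs reported 63.5 → residual 0.0 km
  Receiver 4: calculated 45.4 vs reported 45.3 → residual 0.1 km
Receiver 1, Receiver 3, Receiver 4 are mutually consistent (residuals ≈ 0); Receiver 2 is off by 39.4 km.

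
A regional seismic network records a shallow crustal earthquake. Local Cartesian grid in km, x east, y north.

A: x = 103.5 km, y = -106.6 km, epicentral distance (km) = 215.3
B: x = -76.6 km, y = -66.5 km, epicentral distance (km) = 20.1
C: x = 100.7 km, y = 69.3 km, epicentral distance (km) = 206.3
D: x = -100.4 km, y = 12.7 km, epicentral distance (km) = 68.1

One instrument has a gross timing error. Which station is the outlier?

A

Solve using three stations at a time. Using B, C, D (subtract circle equations pairwise → linear system) gives (x, y) ≈ (-69.1, -47.8).
Distances from that point to each station vs reported:
  A: calculated 182.4 vs reported 215.3 → residual 32.9 km
  B: calculated 20.1 vs reported 20.1 → residual 0.0 km
  C: calculated 206.3 vs reported 206.3 → residual 0.0 km
  D: calculated 68.1 vs reported 68.1 → residual 0.0 km
B, C, D are mutually consistent (residuals ≈ 0); A is off by 32.9 km.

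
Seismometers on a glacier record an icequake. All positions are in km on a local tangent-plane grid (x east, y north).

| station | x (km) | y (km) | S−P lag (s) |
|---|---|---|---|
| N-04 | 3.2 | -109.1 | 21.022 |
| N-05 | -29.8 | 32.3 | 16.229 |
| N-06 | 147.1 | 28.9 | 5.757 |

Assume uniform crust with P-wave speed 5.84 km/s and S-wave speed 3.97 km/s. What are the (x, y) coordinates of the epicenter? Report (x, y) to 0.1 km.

(160.0, 99.1)

Distance from S−P lag: d = Δt · v_P v_S / (v_P − v_S) = Δt · (5.84·3.97)/(5.84−3.97) ≈ 12.3983·Δt.
So d_N-04 = 260.64, d_N-05 = 201.21, d_N-06 = 71.38 km.
Circle about each station: (x − 3.2)² + (y + 109.1)² = 260.64²; (x + 29.8)² + (y − 32.3)² = 201.21²; (x − 147.1)² + (y − 28.9)² = 71.38².
Subtracting pairs of circle equations eliminates x²+y² and gives linear equations (the radical axes):
-66.0 x + 282.8 y = 17466.03
287.8 x + 276.0 y = 73398.68
Solving the 2×2 system: x ≈ 160.0, y ≈ 99.1 km.
Check against N-04 (with the unrounded x, y): √((x − 3.2)²+(y + 109.1)²) = 260.64 ≈ 260.64 km. ✓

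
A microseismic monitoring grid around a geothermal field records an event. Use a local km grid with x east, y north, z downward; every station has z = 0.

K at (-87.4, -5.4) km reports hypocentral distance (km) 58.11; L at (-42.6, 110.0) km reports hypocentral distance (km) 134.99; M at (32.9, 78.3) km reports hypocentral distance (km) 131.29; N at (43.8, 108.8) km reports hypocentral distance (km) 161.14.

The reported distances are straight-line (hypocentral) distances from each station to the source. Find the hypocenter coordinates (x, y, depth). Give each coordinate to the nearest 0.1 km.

Each station gives a sphere (x−x_i)² + (y−y_i)² + z² = d_i² (stations at z=0).
Subtracting the K sphere from L and M: z² cancels, leaving linear equations in x and y:
89.6 x + 230.8 y = -8598.69
240.6 x + 167.4 y = -14314.91
Solving: x ≈ -46.000, y ≈ -19.398 km (keep extra digits for the depth step; rounded: -46.0, -19.4).
Then from the K sphere: z² = 58.11² − (x + 87.4)² − (y + 5.4)² with x = -46.000, y = -19.398, so z ≈ 38.300 ≈ 38.3 km.

x ≈ -46.0 km, y ≈ -19.4 km, depth ≈ 38.3 km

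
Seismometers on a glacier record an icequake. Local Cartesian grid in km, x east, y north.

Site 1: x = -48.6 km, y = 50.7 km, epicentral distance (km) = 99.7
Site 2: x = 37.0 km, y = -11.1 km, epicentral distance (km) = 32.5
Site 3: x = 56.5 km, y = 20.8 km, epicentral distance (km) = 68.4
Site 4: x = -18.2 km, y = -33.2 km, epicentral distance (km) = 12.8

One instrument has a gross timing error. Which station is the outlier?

Site 4

Solve using three stations at a time. Using Site 1, Site 2, Site 3 (subtract circle equations pairwise → linear system) gives (x, y) ≈ (10.4, -29.7).
Distances from that point to each station vs reported:
  Site 1: calculated 99.7 vs reported 99.7 → residual 0.0 km
  Site 2: calculated 32.5 vs reported 32.5 → residual 0.0 km
  Site 3: calculated 68.4 vs reported 68.4 → residual 0.0 km
  Site 4: calculated 28.8 vs reported 12.8 → residual 16.0 km
Site 1, Site 2, Site 3 are mutually consistent (residuals ≈ 0); Site 4 is off by 16.0 km.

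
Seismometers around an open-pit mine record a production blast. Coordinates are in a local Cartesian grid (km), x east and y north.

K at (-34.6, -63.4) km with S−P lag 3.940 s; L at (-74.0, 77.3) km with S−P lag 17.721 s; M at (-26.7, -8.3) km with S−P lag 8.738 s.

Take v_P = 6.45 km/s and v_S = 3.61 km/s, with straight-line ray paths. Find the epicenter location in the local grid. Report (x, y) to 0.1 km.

(-66.6, -67.8)

Distance from S−P lag: d = Δt · v_P v_S / (v_P − v_S) = Δt · (6.45·3.61)/(6.45−3.61) ≈ 8.1988·Δt.
So d_K = 32.30, d_L = 145.29, d_M = 71.64 km.
Circle about each station: (x + 34.6)² + (y + 63.4)² = 32.30²; (x + 74.0)² + (y − 77.3)² = 145.29²; (x + 26.7)² + (y + 8.3)² = 71.64².
Subtracting pairs of circle equations eliminates x²+y² and gives linear equations (the radical axes):
-78.8 x + 281.4 y = -13831.32
15.8 x + 110.2 y = -8523.94
Solving the 2×2 system: x ≈ -66.6, y ≈ -67.8 km.
Check against K (with the unrounded x, y): √((x + 34.6)²+(y + 63.4)²) = 32.30 ≈ 32.30 km. ✓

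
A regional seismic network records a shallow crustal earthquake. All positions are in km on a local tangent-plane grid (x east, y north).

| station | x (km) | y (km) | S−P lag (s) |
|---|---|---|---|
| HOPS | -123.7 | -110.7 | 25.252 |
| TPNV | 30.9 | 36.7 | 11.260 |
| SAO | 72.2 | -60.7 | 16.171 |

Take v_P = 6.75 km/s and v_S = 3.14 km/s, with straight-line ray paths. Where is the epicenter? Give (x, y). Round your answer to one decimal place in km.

-10.8 km east, -14.6 km north

Distance from S−P lag: d = Δt · v_P v_S / (v_P − v_S) = Δt · (6.75·3.14)/(6.75−3.14) ≈ 5.8712·Δt.
So d_HOPS = 148.26, d_TPNV = 66.11, d_SAO = 94.94 km.
Circle about each station: (x + 123.7)² + (y + 110.7)² = 148.26²; (x − 30.9)² + (y − 36.7)² = 66.11²; (x − 72.2)² + (y + 60.7)² = 94.94².
Subtracting pairs of circle equations eliminates x²+y² and gives linear equations (the radical axes):
309.2 x + 294.8 y = -7643.98
391.8 x + 100.0 y = -5691.43
Solving the 2×2 system: x ≈ -10.8, y ≈ -14.6 km.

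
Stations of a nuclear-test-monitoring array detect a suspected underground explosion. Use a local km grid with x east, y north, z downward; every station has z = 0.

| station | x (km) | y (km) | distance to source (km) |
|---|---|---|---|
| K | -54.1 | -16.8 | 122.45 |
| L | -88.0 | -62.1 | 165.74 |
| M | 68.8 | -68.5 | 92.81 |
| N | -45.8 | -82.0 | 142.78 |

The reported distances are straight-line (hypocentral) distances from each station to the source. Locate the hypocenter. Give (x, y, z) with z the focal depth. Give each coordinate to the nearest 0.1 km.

(53.4, 5.1, 54.4)

Each station gives a sphere (x−x_i)² + (y−y_i)² + z² = d_i² (stations at z=0).
Subtracting the K sphere from L and M: z² cancels, leaving linear equations in x and y:
-67.8 x − 90.6 y = -4084.39
245.8 x − 103.4 y = 12596.95
Solving: x ≈ 53.402, y ≈ 5.118 km (keep extra digits for the depth step; rounded: 53.4, 5.1).
Then from the K sphere: z² = 122.45² − (x + 54.1)² − (y + 16.8)² with x = 53.402, y = 5.118, so z ≈ 54.378 ≈ 54.4 km.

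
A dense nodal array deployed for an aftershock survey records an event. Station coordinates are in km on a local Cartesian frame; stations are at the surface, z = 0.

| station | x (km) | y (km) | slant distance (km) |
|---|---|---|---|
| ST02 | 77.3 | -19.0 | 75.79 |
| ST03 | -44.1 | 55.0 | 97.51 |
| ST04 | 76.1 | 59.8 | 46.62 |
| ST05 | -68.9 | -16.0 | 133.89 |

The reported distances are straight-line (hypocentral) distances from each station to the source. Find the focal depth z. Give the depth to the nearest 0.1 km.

Each station gives a sphere (x−x_i)² + (y−y_i)² + z² = d_i² (stations at z=0).
Subtracting the ST02 sphere from ST03 and ST04: z² cancels, leaving linear equations in x and y:
-242.8 x + 148.0 y = -5130.56
-2.4 x + 157.6 y = 6601.66
Solving: x ≈ 47.101, y ≈ 42.606 km (keep extra digits for the depth step; rounded: 47.1, 42.6).
Then from the ST02 sphere: z² = 75.79² − (x − 77.3)² − (y + 19.0)² with x = 47.101, y = 42.606, so z ≈ 32.200 ≈ 32.2 km.

32.2 km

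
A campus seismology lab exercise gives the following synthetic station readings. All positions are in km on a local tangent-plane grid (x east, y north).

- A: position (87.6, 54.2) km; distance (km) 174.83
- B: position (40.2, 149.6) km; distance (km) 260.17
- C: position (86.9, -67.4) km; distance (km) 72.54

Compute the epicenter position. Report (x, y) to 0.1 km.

Circle about each station: (x − 87.6)² + (y − 54.2)² = 174.83²; (x − 40.2)² + (y − 149.6)² = 260.17²; (x − 86.9)² + (y + 67.4)² = 72.54².
Subtracting the A equation from the B and C equations removes the quadratic terms:
-94.8 x + 190.8 y = -23738.10
-1.4 x − 243.2 y = 26786.45
Solving the 2×2 system: x ≈ 28.4, y ≈ -110.3 km.

(28.4, -110.3)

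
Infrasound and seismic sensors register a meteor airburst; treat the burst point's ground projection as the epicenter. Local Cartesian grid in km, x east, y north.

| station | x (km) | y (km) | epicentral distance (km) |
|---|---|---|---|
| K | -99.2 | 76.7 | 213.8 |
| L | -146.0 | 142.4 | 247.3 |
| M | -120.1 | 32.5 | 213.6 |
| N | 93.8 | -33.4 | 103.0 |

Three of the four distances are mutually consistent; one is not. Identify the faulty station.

K

Solve using three stations at a time. Using L, M, N (subtract circle equations pairwise → linear system) gives (x, y) ≈ (90.2, 69.4).
Distances from that point to each station vs reported:
  K: calculated 189.6 vs reported 213.8 → residual 24.2 km
  L: calculated 247.2 vs reported 247.3 → residual 0.1 km
  M: calculated 213.5 vs reported 213.6 → residual 0.1 km
  N: calculated 102.9 vs reported 103.0 → residual 0.1 km
L, M, N are mutually consistent (residuals ≈ 0); K is off by 24.2 km.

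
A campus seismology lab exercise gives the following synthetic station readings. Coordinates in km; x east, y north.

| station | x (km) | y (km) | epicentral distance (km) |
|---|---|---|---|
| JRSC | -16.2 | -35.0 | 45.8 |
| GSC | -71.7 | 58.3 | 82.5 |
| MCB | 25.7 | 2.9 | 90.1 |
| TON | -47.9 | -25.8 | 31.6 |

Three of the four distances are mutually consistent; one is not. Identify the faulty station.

Solve using three stations at a time. Using JRSC, GSC, MCB (subtract circle equations pairwise → linear system) gives (x, y) ≈ (-60.4, -23.4).
Distances from that point to each station vs reported:
  JRSC: calculated 45.7 vs reported 45.8 → residual 0.1 km
  GSC: calculated 82.5 vs reported 82.5 → residual 0.0 km
  MCB: calculated 90.1 vs reported 90.1 → residual 0.0 km
  TON: calculated 12.8 vs reported 31.6 → residual 18.8 km
JRSC, GSC, MCB are mutually consistent (residuals ≈ 0); TON is off by 18.8 km.

TON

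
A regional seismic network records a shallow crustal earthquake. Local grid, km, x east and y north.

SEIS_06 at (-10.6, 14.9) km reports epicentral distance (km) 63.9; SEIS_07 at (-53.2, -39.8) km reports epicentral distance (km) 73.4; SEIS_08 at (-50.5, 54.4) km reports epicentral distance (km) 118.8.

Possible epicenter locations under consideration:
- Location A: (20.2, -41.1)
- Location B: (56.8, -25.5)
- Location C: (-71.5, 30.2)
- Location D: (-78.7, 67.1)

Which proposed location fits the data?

For each candidate, compare |candidate − station| to the reported distance:
Location A: residuals SEIS_06 0.0, SEIS_07 0.0, SEIS_08 0.0 → max 0.0 km
Location B: residuals SEIS_06 14.7, SEIS_07 37.5, SEIS_08 15.0 → max 37.5 km
Location C: residuals SEIS_06 1.1, SEIS_07 1.0, SEIS_08 86.8 → max 86.8 km
Location D: residuals SEIS_06 21.9, SEIS_07 36.5, SEIS_08 87.9 → max 87.9 km
Only Location A has all residuals ≈ 0.

Location A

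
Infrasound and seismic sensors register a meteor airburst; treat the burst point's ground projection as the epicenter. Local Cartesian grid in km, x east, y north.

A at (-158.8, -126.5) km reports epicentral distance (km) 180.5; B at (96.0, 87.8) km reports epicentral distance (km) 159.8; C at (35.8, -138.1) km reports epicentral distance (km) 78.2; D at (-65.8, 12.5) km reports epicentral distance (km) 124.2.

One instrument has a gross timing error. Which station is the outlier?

Solve using three stations at a time. Using B, C, D (subtract circle equations pairwise → linear system) gives (x, y) ≈ (35.1, -59.9).
Distances from that point to each station vs reported:
  A: calculated 205.0 vs reported 180.5 → residual 24.5 km
  B: calculated 159.8 vs reported 159.8 → residual 0.0 km
  C: calculated 78.2 vs reported 78.2 → residual 0.0 km
  D: calculated 124.2 vs reported 124.2 → residual 0.0 km
B, C, D are mutually consistent (residuals ≈ 0); A is off by 24.5 km.

A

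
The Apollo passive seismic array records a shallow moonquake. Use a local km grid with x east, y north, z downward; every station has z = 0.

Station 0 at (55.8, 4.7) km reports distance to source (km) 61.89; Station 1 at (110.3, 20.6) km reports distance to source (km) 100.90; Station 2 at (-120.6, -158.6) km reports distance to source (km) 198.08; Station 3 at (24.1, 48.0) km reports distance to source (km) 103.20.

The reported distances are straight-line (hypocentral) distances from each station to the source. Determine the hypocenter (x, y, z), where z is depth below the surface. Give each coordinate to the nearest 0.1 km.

Each station gives a sphere (x−x_i)² + (y−y_i)² + z² = d_i² (stations at z=0).
Subtracting the Station 0 sphere from Station 1 and Station 2: z² cancels, leaving linear equations in x and y:
109.0 x + 31.8 y = 3104.28
-352.8 x − 326.6 y = 1157.28
Solving: x ≈ 43.095, y ≈ -50.095 km (keep extra digits for the depth step; rounded: 43.1, -50.1).
Then from the Station 0 sphere: z² = 61.89² − (x − 55.8)² − (y − 4.7)² with x = 43.095, y = -50.095, so z ≈ 25.816 ≈ 25.8 km.

x ≈ 43.1 km, y ≈ -50.1 km, depth ≈ 25.8 km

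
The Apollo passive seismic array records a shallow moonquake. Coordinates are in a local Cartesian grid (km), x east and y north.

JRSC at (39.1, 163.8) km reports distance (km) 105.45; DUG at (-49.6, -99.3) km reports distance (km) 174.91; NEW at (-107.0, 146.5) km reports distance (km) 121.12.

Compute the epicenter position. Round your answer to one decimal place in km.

Circle about each station: (x − 39.1)² + (y − 163.8)² = 105.45²; (x + 49.6)² + (y + 99.3)² = 174.91²; (x + 107.0)² + (y − 146.5)² = 121.12².
Subtracting the JRSC equation from the DUG and NEW equations removes the quadratic terms:
-177.4 x − 526.2 y = -35512.41
-292.2 x − 34.6 y = 1001.65
Solving the 2×2 system: x ≈ -11.9, y ≈ 71.5 km.
Check against JRSC (with the unrounded x, y): √((x − 39.1)²+(y − 163.8)²) = 105.45 ≈ 105.45 km. ✓

(-11.9, 71.5)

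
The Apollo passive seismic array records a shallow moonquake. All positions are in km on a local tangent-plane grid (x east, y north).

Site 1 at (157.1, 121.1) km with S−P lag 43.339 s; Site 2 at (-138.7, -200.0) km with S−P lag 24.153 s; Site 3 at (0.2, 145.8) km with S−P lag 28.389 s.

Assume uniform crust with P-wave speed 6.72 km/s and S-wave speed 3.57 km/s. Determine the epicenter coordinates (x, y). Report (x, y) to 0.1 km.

(-143.1, -16.1)

Distance from S−P lag: d = Δt · v_P v_S / (v_P − v_S) = Δt · (6.72·3.57)/(6.72−3.57) ≈ 7.6160·Δt.
So d_Site 1 = 330.07, d_Site 2 = 183.95, d_Site 3 = 216.21 km.
Circle about each station: (x − 157.1)² + (y − 121.1)² = 330.07²; (x + 138.7)² + (y + 200.0)² = 183.95²; (x − 0.2)² + (y − 145.8)² = 216.21².
Subtracting the Site 1 equation from the Site 2 and Site 3 equations removes the quadratic terms:
-591.6 x − 642.2 y = 95000.67
-313.8 x + 49.4 y = 44111.50
Solving the 2×2 system: x ≈ -143.1, y ≈ -16.1 km.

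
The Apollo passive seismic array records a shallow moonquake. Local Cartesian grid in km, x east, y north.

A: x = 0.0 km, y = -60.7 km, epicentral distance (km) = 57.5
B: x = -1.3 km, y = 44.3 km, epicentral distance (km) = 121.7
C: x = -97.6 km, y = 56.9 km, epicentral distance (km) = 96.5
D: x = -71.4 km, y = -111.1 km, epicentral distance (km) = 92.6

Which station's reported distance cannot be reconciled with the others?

Solve using three stations at a time. Using A, C, D (subtract circle equations pairwise → linear system) gives (x, y) ≈ (-43.3, -22.9).
Distances from that point to each station vs reported:
  A: calculated 57.5 vs reported 57.5 → residual 0.0 km
  B: calculated 79.2 vs reported 121.7 → residual 42.5 km
  C: calculated 96.5 vs reported 96.5 → residual 0.0 km
  D: calculated 92.6 vs reported 92.6 → residual 0.0 km
A, C, D are mutually consistent (residuals ≈ 0); B is off by 42.5 km.

B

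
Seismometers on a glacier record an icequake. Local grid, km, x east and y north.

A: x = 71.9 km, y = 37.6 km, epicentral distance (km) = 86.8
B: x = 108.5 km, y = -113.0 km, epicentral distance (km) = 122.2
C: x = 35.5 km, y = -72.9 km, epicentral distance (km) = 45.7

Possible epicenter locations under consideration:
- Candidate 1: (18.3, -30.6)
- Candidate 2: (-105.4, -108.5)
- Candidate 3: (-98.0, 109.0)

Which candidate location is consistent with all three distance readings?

Candidate 1

For each candidate, compare |candidate − station| to the reported distance:
Candidate 1: residuals A 0.1, B 0.0, C 0.0 → max 0.1 km
Candidate 2: residuals A 142.9, B 91.7, C 99.6 → max 142.9 km
Candidate 3: residuals A 97.5, B 181.0, C 179.9 → max 181.0 km
Only Candidate 1 has all residuals ≈ 0.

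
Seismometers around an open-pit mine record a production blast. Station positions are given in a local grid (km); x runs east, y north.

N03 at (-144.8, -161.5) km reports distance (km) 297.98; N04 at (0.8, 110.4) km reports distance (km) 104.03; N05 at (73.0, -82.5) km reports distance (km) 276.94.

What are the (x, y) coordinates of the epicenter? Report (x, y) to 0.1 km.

x ≈ -100.7 km, y ≈ 133.2 km

Circle about each station: (x + 144.8)² + (y + 161.5)² = 297.98²; (x − 0.8)² + (y − 110.4)² = 104.03²; (x − 73.0)² + (y + 82.5)² = 276.94².
Subtracting the N03 equation from the N04 and N05 equations removes the quadratic terms:
291.2 x + 543.8 y = 43109.35
435.6 x + 158.0 y = -22817.72
Solving the 2×2 system: x ≈ -100.7, y ≈ 133.2 km.
Check against N03 (with the unrounded x, y): √((x + 144.8)²+(y + 161.5)²) = 297.98 ≈ 297.98 km. ✓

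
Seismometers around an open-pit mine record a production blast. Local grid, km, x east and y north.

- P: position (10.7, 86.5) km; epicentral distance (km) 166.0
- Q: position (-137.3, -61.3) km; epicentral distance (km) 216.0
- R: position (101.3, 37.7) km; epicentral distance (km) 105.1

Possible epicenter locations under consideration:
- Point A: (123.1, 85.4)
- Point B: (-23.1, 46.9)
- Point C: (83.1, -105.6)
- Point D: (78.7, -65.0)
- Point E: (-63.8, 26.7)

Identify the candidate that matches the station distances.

For each candidate, compare |candidate − station| to the reported distance:
Point A: residuals P 53.6, Q 82.9, R 52.7 → max 82.9 km
Point B: residuals P 113.9, Q 58.7, R 19.6 → max 113.9 km
Point C: residuals P 39.3, Q 8.8, R 39.4 → max 39.4 km
Point D: residuals P 0.1, Q 0.0, R 0.1 → max 0.1 km
Point E: residuals P 70.5, Q 101.3, R 60.4 → max 101.3 km
Only Point D has all residuals ≈ 0.

Point D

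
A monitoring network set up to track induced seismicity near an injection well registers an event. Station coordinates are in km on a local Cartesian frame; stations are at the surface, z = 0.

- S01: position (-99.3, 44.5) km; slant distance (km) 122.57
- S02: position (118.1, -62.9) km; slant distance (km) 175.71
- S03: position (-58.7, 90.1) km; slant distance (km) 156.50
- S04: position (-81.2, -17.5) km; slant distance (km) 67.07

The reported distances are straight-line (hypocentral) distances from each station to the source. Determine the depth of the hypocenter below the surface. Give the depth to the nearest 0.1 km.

Each station gives a sphere (x−x_i)² + (y−y_i)² + z² = d_i² (stations at z=0).
Subtracting the S01 sphere from S02 and S03: z² cancels, leaving linear equations in x and y:
434.8 x − 214.8 y = -9787.32
81.2 x + 91.2 y = -9745.89
Solving: x ≈ -52.299, y ≈ -60.299 km (keep extra digits for the depth step; rounded: -52.3, -60.3).
Then from the S01 sphere: z² = 122.57² − (x + 99.3)² − (y − 44.5)² with x = -52.299, y = -60.299, so z ≈ 42.796 ≈ 42.8 km.
Check against S04 (with the unrounded solution): distance 67.07 ≈ 67.07 km. ✓

42.8 km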